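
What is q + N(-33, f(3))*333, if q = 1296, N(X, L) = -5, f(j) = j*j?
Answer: -369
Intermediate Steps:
f(j) = j**2
q + N(-33, f(3))*333 = 1296 - 5*333 = 1296 - 1665 = -369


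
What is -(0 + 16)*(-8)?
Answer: 128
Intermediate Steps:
-(0 + 16)*(-8) = -16*(-8) = -1*(-128) = 128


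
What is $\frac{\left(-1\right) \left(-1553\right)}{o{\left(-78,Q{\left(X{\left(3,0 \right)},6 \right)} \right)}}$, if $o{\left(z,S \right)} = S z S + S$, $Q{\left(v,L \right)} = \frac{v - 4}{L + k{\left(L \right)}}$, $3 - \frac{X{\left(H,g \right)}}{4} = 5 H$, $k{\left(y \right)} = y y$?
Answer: $- \frac{228291}{17758} \approx -12.856$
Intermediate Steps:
$k{\left(y \right)} = y^{2}$
$X{\left(H,g \right)} = 12 - 20 H$ ($X{\left(H,g \right)} = 12 - 4 \cdot 5 H = 12 - 20 H$)
$Q{\left(v,L \right)} = \frac{-4 + v}{L + L^{2}}$ ($Q{\left(v,L \right)} = \frac{v - 4}{L + L^{2}} = \frac{-4 + v}{L + L^{2}}$)
$o{\left(z,S \right)} = S + z S^{2}$ ($o{\left(z,S \right)} = z S^{2} + S = S + z S^{2}$)
$\frac{\left(-1\right) \left(-1553\right)}{o{\left(-78,Q{\left(X{\left(3,0 \right)},6 \right)} \right)}} = \frac{\left(-1\right) \left(-1553\right)}{\frac{-4 + \left(12 - 60\right)}{6 \left(1 + 6\right)} \left(1 + \frac{-4 + \left(12 - 60\right)}{6 \left(1 + 6\right)} \left(-78\right)\right)} = \frac{1553}{\frac{-4 + \left(12 - 60\right)}{6 \cdot 7} \left(1 + \frac{-4 + \left(12 - 60\right)}{6 \cdot 7} \left(-78\right)\right)} = \frac{1553}{\frac{1}{6} \cdot \frac{1}{7} \left(-4 - 48\right) \left(1 + \frac{1}{6} \cdot \frac{1}{7} \left(-4 - 48\right) \left(-78\right)\right)} = \frac{1553}{\frac{1}{6} \cdot \frac{1}{7} \left(-52\right) \left(1 + \frac{1}{6} \cdot \frac{1}{7} \left(-52\right) \left(-78\right)\right)} = \frac{1553}{\left(- \frac{26}{21}\right) \left(1 - - \frac{676}{7}\right)} = \frac{1553}{\left(- \frac{26}{21}\right) \left(1 + \frac{676}{7}\right)} = \frac{1553}{\left(- \frac{26}{21}\right) \frac{683}{7}} = \frac{1553}{- \frac{17758}{147}} = 1553 \left(- \frac{147}{17758}\right) = - \frac{228291}{17758}$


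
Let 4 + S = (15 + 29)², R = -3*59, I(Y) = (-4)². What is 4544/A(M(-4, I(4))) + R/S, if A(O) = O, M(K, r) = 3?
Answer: 2926159/1932 ≈ 1514.6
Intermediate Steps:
I(Y) = 16
R = -177
S = 1932 (S = -4 + (15 + 29)² = -4 + 44² = -4 + 1936 = 1932)
4544/A(M(-4, I(4))) + R/S = 4544/3 - 177/1932 = 4544*(⅓) - 177*1/1932 = 4544/3 - 59/644 = 2926159/1932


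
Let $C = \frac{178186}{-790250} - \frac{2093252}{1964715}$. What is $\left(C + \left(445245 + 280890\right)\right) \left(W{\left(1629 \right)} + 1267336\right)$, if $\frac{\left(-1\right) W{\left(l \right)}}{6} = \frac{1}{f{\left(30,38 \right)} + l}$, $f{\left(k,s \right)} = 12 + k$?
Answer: $\frac{1061124558552688748018332}{1153076170685} \approx 9.2026 \cdot 10^{11}$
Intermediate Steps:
$W{\left(l \right)} = - \frac{6}{42 + l}$ ($W{\left(l \right)} = - \frac{6}{\left(12 + 30\right) + l} = - \frac{6}{42 + l}$)
$C = - \frac{200427709999}{155261602875}$ ($C = 178186 \left(- \frac{1}{790250}\right) - \frac{2093252}{1964715} = - \frac{89093}{395125} - \frac{2093252}{1964715} = - \frac{200427709999}{155261602875} \approx -1.2909$)
$\left(C + \left(445245 + 280890\right)\right) \left(W{\left(1629 \right)} + 1267336\right) = \left(- \frac{200427709999}{155261602875} + \left(445245 + 280890\right)\right) \left(- \frac{6}{42 + 1629} + 1267336\right) = \left(- \frac{200427709999}{155261602875} + 726135\right) \left(- \frac{6}{1671} + 1267336\right) = \frac{112740683575928126 \left(\left(-6\right) \frac{1}{1671} + 1267336\right)}{155261602875} = \frac{112740683575928126 \left(- \frac{2}{557} + 1267336\right)}{155261602875} = \frac{112740683575928126}{155261602875} \cdot \frac{705906150}{557} = \frac{1061124558552688748018332}{1153076170685}$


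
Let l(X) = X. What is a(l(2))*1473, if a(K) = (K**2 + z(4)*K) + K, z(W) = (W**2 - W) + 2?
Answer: 50082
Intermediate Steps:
z(W) = 2 + W**2 - W
a(K) = K**2 + 15*K (a(K) = (K**2 + (2 + 4**2 - 1*4)*K) + K = (K**2 + (2 + 16 - 4)*K) + K = (K**2 + 14*K) + K = K**2 + 15*K)
a(l(2))*1473 = (2*(15 + 2))*1473 = (2*17)*1473 = 34*1473 = 50082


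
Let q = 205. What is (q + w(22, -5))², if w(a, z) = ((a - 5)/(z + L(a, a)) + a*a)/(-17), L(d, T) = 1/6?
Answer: 7591811161/243049 ≈ 31236.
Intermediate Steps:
L(d, T) = ⅙
w(a, z) = -a²/17 - (-5 + a)/(17*(⅙ + z)) (w(a, z) = ((a - 5)/(z + ⅙) + a*a)/(-17) = ((-5 + a)/(⅙ + z) + a²)*(-1/17) = (a² + (-5 + a)/(⅙ + z))*(-1/17) = -a²/17 - (-5 + a)/(17*(⅙ + z)))
(q + w(22, -5))² = (205 + (30 - 1*22² - 6*22 - 6*(-5)*22²)/(17*(1 + 6*(-5))))² = (205 + (30 - 1*484 - 132 - 6*(-5)*484)/(17*(1 - 30)))² = (205 + (1/17)*(30 - 484 - 132 + 14520)/(-29))² = (205 + (1/17)*(-1/29)*13934)² = (205 - 13934/493)² = (87131/493)² = 7591811161/243049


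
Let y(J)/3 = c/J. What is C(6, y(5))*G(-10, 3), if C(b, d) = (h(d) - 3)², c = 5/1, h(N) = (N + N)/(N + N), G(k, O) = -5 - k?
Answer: 20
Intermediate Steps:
h(N) = 1 (h(N) = (2*N)/((2*N)) = (2*N)*(1/(2*N)) = 1)
c = 5 (c = 5*1 = 5)
y(J) = 15/J (y(J) = 3*(5/J) = 15/J)
C(b, d) = 4 (C(b, d) = (1 - 3)² = (-2)² = 4)
C(6, y(5))*G(-10, 3) = 4*(-5 - 1*(-10)) = 4*(-5 + 10) = 4*5 = 20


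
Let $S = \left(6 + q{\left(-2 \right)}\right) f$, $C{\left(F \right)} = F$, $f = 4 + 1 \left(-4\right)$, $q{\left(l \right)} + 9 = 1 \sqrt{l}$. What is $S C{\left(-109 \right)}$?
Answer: $0$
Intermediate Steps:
$q{\left(l \right)} = -9 + \sqrt{l}$ ($q{\left(l \right)} = -9 + 1 \sqrt{l} = -9 + \sqrt{l}$)
$f = 0$ ($f = 4 - 4 = 0$)
$S = 0$ ($S = \left(6 - \left(9 - \sqrt{-2}\right)\right) 0 = \left(6 - \left(9 - i \sqrt{2}\right)\right) 0 = \left(-3 + i \sqrt{2}\right) 0 = 0$)
$S C{\left(-109 \right)} = 0 \left(-109\right) = 0$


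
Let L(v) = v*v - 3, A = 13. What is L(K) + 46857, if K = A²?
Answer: 75415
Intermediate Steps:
K = 169 (K = 13² = 169)
L(v) = -3 + v² (L(v) = v² - 3 = -3 + v²)
L(K) + 46857 = (-3 + 169²) + 46857 = (-3 + 28561) + 46857 = 28558 + 46857 = 75415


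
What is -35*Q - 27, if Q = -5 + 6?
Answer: -62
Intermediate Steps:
Q = 1
-35*Q - 27 = -35*1 - 27 = -35 - 27 = -62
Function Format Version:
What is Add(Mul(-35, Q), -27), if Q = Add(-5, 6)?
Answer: -62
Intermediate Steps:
Q = 1
Add(Mul(-35, Q), -27) = Add(Mul(-35, 1), -27) = Add(-35, -27) = -62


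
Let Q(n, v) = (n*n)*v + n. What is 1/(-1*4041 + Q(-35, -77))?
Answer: -1/98401 ≈ -1.0163e-5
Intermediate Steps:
Q(n, v) = n + v*n² (Q(n, v) = n²*v + n = v*n² + n = n + v*n²)
1/(-1*4041 + Q(-35, -77)) = 1/(-1*4041 - 35*(1 - 35*(-77))) = 1/(-4041 - 35*(1 + 2695)) = 1/(-4041 - 35*2696) = 1/(-4041 - 94360) = 1/(-98401) = -1/98401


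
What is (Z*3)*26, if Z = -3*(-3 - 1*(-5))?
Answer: -468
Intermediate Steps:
Z = -6 (Z = -3*(-3 + 5) = -3*2 = -6)
(Z*3)*26 = -6*3*26 = -18*26 = -468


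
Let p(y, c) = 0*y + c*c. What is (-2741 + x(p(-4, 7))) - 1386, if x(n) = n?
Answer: -4078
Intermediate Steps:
p(y, c) = c² (p(y, c) = 0 + c² = c²)
(-2741 + x(p(-4, 7))) - 1386 = (-2741 + 7²) - 1386 = (-2741 + 49) - 1386 = -2692 - 1386 = -4078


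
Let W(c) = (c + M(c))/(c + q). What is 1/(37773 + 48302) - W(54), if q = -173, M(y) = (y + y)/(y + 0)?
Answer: 688617/1463275 ≈ 0.47060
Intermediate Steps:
M(y) = 2 (M(y) = (2*y)/y = 2)
W(c) = (2 + c)/(-173 + c) (W(c) = (c + 2)/(c - 173) = (2 + c)/(-173 + c))
1/(37773 + 48302) - W(54) = 1/(37773 + 48302) - (2 + 54)/(-173 + 54) = 1/86075 - 56/(-119) = 1/86075 - (-1)*56/119 = 1/86075 - 1*(-8/17) = 1/86075 + 8/17 = 688617/1463275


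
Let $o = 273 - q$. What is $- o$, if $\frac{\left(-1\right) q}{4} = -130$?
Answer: $247$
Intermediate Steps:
$q = 520$ ($q = \left(-4\right) \left(-130\right) = 520$)
$o = -247$ ($o = 273 - 520 = -247$)
$- o = \left(-1\right) \left(-247\right) = 247$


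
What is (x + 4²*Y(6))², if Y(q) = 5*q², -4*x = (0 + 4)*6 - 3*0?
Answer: 8259876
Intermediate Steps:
x = -6 (x = -((0 + 4)*6 - 3*0)/4 = -(4*6 + 0)/4 = -(24 + 0)/4 = -¼*24 = -6)
(x + 4²*Y(6))² = (-6 + 4²*(5*6²))² = (-6 + 16*(5*36))² = (-6 + 16*180)² = (-6 + 2880)² = 2874² = 8259876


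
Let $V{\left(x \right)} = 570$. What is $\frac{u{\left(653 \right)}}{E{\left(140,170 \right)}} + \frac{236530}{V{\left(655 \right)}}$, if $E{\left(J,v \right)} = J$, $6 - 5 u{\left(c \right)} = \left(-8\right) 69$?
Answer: $\frac{8294453}{19950} \approx 415.76$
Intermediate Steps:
$u{\left(c \right)} = \frac{558}{5}$ ($u{\left(c \right)} = \frac{6}{5} - \frac{\left(-8\right) 69}{5} = \frac{6}{5} - - \frac{552}{5} = \frac{6}{5} + \frac{552}{5} = \frac{558}{5}$)
$\frac{u{\left(653 \right)}}{E{\left(140,170 \right)}} + \frac{236530}{V{\left(655 \right)}} = \frac{558}{5 \cdot 140} + \frac{236530}{570} = \frac{558}{5} \cdot \frac{1}{140} + 236530 \cdot \frac{1}{570} = \frac{279}{350} + \frac{23653}{57} = \frac{8294453}{19950}$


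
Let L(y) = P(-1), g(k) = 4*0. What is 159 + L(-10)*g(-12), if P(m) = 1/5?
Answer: 159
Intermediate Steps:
P(m) = ⅕
g(k) = 0
L(y) = ⅕
159 + L(-10)*g(-12) = 159 + (⅕)*0 = 159 + 0 = 159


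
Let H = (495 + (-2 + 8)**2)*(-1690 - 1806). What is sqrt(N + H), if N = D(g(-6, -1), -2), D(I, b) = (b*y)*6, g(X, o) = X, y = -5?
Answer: 14*I*sqrt(9471) ≈ 1362.5*I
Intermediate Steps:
D(I, b) = -30*b (D(I, b) = (b*(-5))*6 = -5*b*6 = -30*b)
H = -1856376 (H = (495 + 6**2)*(-3496) = (495 + 36)*(-3496) = 531*(-3496) = -1856376)
N = 60 (N = -30*(-2) = 60)
sqrt(N + H) = sqrt(60 - 1856376) = sqrt(-1856316) = 14*I*sqrt(9471)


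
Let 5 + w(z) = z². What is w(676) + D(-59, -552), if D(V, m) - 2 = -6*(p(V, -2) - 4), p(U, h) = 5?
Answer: 456967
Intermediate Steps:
w(z) = -5 + z²
D(V, m) = -4 (D(V, m) = 2 - 6*(5 - 4) = 2 - 6*1 = 2 - 6 = -4)
w(676) + D(-59, -552) = (-5 + 676²) - 4 = (-5 + 456976) - 4 = 456971 - 4 = 456967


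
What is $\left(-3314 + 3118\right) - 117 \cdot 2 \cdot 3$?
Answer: $-898$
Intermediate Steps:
$\left(-3314 + 3118\right) - 117 \cdot 2 \cdot 3 = -196 - 702 = -898$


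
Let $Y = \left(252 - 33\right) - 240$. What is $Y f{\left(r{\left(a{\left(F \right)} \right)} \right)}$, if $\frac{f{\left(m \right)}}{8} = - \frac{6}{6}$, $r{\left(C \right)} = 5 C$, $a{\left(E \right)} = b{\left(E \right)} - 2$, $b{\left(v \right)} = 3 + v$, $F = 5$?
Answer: $168$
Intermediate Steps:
$a{\left(E \right)} = 1 + E$ ($a{\left(E \right)} = \left(3 + E\right) - 2 = 1 + E$)
$Y = -21$ ($Y = 219 - 240 = -21$)
$f{\left(m \right)} = -8$ ($f{\left(m \right)} = 8 \left(- \frac{6}{6}\right) = 8 \left(\left(-6\right) \frac{1}{6}\right) = 8 \left(-1\right) = -8$)
$Y f{\left(r{\left(a{\left(F \right)} \right)} \right)} = \left(-21\right) \left(-8\right) = 168$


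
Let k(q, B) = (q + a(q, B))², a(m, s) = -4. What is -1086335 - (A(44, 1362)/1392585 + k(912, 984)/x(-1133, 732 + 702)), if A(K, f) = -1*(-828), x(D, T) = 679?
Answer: -342782908199559/315188405 ≈ -1.0876e+6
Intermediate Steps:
A(K, f) = 828
k(q, B) = (-4 + q)² (k(q, B) = (q - 4)² = (-4 + q)²)
-1086335 - (A(44, 1362)/1392585 + k(912, 984)/x(-1133, 732 + 702)) = -1086335 - (828/1392585 + (-4 + 912)²/679) = -1086335 - (828*(1/1392585) + 908²*(1/679)) = -1086335 - (276/464195 + 824464*(1/679)) = -1086335 - (276/464195 + 824464/679) = -1086335 - 1*382712253884/315188405 = -1086335 - 382712253884/315188405 = -342782908199559/315188405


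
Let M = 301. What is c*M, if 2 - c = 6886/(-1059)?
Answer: 2710204/1059 ≈ 2559.2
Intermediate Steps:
c = 9004/1059 (c = 2 - 6886/(-1059) = 2 - 6886*(-1)/1059 = 2 - 1*(-6886/1059) = 2 + 6886/1059 = 9004/1059 ≈ 8.5024)
c*M = (9004/1059)*301 = 2710204/1059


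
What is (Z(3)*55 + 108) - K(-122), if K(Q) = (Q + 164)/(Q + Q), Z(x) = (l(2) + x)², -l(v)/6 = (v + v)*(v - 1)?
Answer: 2972307/122 ≈ 24363.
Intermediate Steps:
l(v) = -12*v*(-1 + v) (l(v) = -6*(v + v)*(v - 1) = -6*2*v*(-1 + v) = -12*v*(-1 + v))
Z(x) = (-24 + x)² (Z(x) = (12*2*(1 - 1*2) + x)² = (12*2*(1 - 2) + x)² = (12*2*(-1) + x)² = (-24 + x)²)
K(Q) = (164 + Q)/(2*Q) (K(Q) = (164 + Q)/((2*Q)) = (164 + Q)*(1/(2*Q)) = (164 + Q)/(2*Q))
(Z(3)*55 + 108) - K(-122) = ((-24 + 3)²*55 + 108) - (164 - 122)/(2*(-122)) = ((-21)²*55 + 108) - (-1)*42/(2*122) = (441*55 + 108) - 1*(-21/122) = (24255 + 108) + 21/122 = 24363 + 21/122 = 2972307/122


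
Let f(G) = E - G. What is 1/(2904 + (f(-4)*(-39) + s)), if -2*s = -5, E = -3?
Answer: 2/5735 ≈ 0.00034874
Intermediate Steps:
s = 5/2 (s = -½*(-5) = 5/2 ≈ 2.5000)
f(G) = -3 - G
1/(2904 + (f(-4)*(-39) + s)) = 1/(2904 + ((-3 - 1*(-4))*(-39) + 5/2)) = 1/(2904 + ((-3 + 4)*(-39) + 5/2)) = 1/(2904 + (1*(-39) + 5/2)) = 1/(2904 + (-39 + 5/2)) = 1/(2904 - 73/2) = 1/(5735/2) = 2/5735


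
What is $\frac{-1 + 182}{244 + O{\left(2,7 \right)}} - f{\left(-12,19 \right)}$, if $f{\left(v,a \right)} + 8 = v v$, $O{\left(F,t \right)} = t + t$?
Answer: $- \frac{34907}{258} \approx -135.3$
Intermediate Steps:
$O{\left(F,t \right)} = 2 t$
$f{\left(v,a \right)} = -8 + v^{2}$ ($f{\left(v,a \right)} = -8 + v v = -8 + v^{2}$)
$\frac{-1 + 182}{244 + O{\left(2,7 \right)}} - f{\left(-12,19 \right)} = \frac{-1 + 182}{244 + 2 \cdot 7} - \left(-8 + \left(-12\right)^{2}\right) = \frac{181}{244 + 14} - \left(-8 + 144\right) = \frac{181}{258} - 136 = - \frac{34907}{258}$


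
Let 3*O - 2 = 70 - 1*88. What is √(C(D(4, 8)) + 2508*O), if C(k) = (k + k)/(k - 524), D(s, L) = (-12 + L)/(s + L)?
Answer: 23*I*√517062/143 ≈ 115.65*I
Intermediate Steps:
D(s, L) = (-12 + L)/(L + s)
C(k) = 2*k/(-524 + k) (C(k) = (2*k)/(-524 + k) = 2*k/(-524 + k))
O = -16/3 (O = ⅔ + (70 - 1*88)/3 = ⅔ + (70 - 88)/3 = ⅔ + (⅓)*(-18) = ⅔ - 6 = -16/3 ≈ -5.3333)
√(C(D(4, 8)) + 2508*O) = √(2*((-12 + 8)/(8 + 4))/(-524 + (-12 + 8)/(8 + 4)) + 2508*(-16/3)) = √(2*(-4/12)/(-524 - 4/12) - 13376) = √(2*((1/12)*(-4))/(-524 + (1/12)*(-4)) - 13376) = √(2*(-⅓)/(-524 - ⅓) - 13376) = √(2*(-⅓)/(-1573/3) - 13376) = √(2*(-⅓)*(-3/1573) - 13376) = √(2/1573 - 13376) = √(-21040446/1573) = 23*I*√517062/143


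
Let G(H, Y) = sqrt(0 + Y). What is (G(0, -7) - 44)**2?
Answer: (44 - I*sqrt(7))**2 ≈ 1929.0 - 232.83*I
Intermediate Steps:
G(H, Y) = sqrt(Y)
(G(0, -7) - 44)**2 = (sqrt(-7) - 44)**2 = (I*sqrt(7) - 44)**2 = (-44 + I*sqrt(7))**2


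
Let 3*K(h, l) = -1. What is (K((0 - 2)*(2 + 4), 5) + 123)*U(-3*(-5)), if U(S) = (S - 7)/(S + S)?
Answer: 1472/45 ≈ 32.711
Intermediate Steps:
U(S) = (-7 + S)/(2*S) (U(S) = (-7 + S)/((2*S)) = (-7 + S)*(1/(2*S)) = (-7 + S)/(2*S))
K(h, l) = -⅓ (K(h, l) = (⅓)*(-1) = -⅓)
(K((0 - 2)*(2 + 4), 5) + 123)*U(-3*(-5)) = (-⅓ + 123)*((-7 - 3*(-5))/(2*((-3*(-5))))) = 368*((½)*(-7 + 15)/15)/3 = 368*((½)*(1/15)*8)/3 = (368/3)*(4/15) = 1472/45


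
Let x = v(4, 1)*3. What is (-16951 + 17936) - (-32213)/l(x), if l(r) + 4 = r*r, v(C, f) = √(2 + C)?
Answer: 81463/50 ≈ 1629.3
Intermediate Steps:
x = 3*√6 (x = √(2 + 4)*3 = √6*3 = 3*√6 ≈ 7.3485)
l(r) = -4 + r² (l(r) = -4 + r*r = -4 + r²)
(-16951 + 17936) - (-32213)/l(x) = (-16951 + 17936) - (-32213)/(-4 + (3*√6)²) = 985 - (-32213)/(-4 + 54) = 985 - (-32213)/50 = 985 - 1*(-32213/50) = 985 + 32213/50 = 81463/50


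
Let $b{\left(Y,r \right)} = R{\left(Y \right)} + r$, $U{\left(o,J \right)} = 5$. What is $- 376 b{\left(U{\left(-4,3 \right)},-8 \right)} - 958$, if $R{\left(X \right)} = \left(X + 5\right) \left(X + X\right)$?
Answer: $-35550$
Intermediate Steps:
$R{\left(X \right)} = 2 X \left(5 + X\right)$ ($R{\left(X \right)} = \left(5 + X\right) 2 X = 2 X \left(5 + X\right)$)
$b{\left(Y,r \right)} = r + 2 Y \left(5 + Y\right)$ ($b{\left(Y,r \right)} = 2 Y \left(5 + Y\right) + r = r + 2 Y \left(5 + Y\right)$)
$- 376 b{\left(U{\left(-4,3 \right)},-8 \right)} - 958 = - 376 \left(-8 + 2 \cdot 5 \left(5 + 5\right)\right) - 958 = - 376 \left(-8 + 2 \cdot 5 \cdot 10\right) - 958 = - 376 \left(-8 + 100\right) - 958 = \left(-376\right) 92 - 958 = -34592 - 958 = -35550$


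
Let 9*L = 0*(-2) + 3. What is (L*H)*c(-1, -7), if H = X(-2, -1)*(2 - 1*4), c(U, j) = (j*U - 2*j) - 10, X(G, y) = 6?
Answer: -44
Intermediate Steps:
L = ⅓ (L = (0*(-2) + 3)/9 = (0 + 3)/9 = (⅑)*3 = ⅓ ≈ 0.33333)
c(U, j) = -10 - 2*j + U*j (c(U, j) = (U*j - 2*j) - 10 = (-2*j + U*j) - 10 = -10 - 2*j + U*j)
H = -12 (H = 6*(2 - 1*4) = 6*(2 - 4) = 6*(-2) = -12)
(L*H)*c(-1, -7) = ((⅓)*(-12))*(-10 - 2*(-7) - 1*(-7)) = -4*(-10 + 14 + 7) = -4*11 = -44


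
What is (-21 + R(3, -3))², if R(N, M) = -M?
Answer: 324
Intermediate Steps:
(-21 + R(3, -3))² = (-21 - 1*(-3))² = (-21 + 3)² = (-18)² = 324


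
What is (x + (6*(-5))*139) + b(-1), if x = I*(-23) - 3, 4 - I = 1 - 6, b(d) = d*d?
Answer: -4379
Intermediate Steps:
b(d) = d²
I = 9 (I = 4 - (1 - 6) = 4 - 1*(-5) = 4 + 5 = 9)
x = -210 (x = 9*(-23) - 3 = -207 - 3 = -210)
(x + (6*(-5))*139) + b(-1) = (-210 + (6*(-5))*139) + (-1)² = (-210 - 30*139) + 1 = (-210 - 4170) + 1 = -4380 + 1 = -4379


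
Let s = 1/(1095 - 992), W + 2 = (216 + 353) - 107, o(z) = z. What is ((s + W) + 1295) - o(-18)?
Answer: 182620/103 ≈ 1773.0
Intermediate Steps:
W = 460 (W = -2 + ((216 + 353) - 107) = -2 + (569 - 107) = -2 + 462 = 460)
s = 1/103 ≈ 0.0097087
((s + W) + 1295) - o(-18) = ((1/103 + 460) + 1295) - 1*(-18) = (47381/103 + 1295) + 18 = 180766/103 + 18 = 182620/103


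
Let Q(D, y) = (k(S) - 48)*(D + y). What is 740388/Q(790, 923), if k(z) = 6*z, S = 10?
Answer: 61699/1713 ≈ 36.018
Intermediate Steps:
Q(D, y) = 12*D + 12*y (Q(D, y) = (6*10 - 48)*(D + y) = (60 - 48)*(D + y) = 12*(D + y) = 12*D + 12*y)
740388/Q(790, 923) = 740388/(12*790 + 12*923) = 740388/(9480 + 11076) = 740388/20556 = 740388*(1/20556) = 61699/1713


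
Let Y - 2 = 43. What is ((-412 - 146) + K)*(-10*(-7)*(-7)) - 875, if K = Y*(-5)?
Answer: 382795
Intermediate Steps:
Y = 45 (Y = 2 + 43 = 45)
K = -225 (K = 45*(-5) = -225)
((-412 - 146) + K)*(-10*(-7)*(-7)) - 875 = ((-412 - 146) - 225)*(-10*(-7)*(-7)) - 875 = (-558 - 225)*(70*(-7)) - 875 = -783*(-490) - 875 = 383670 - 875 = 382795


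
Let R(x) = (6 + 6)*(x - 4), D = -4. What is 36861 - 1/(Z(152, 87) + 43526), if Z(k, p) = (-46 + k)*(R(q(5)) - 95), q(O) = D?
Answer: 858124079/23280 ≈ 36861.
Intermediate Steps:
q(O) = -4
R(x) = -48 + 12*x (R(x) = 12*(-4 + x) = -48 + 12*x)
Z(k, p) = 8786 - 191*k (Z(k, p) = (-46 + k)*((-48 + 12*(-4)) - 95) = (-46 + k)*((-48 - 48) - 95) = (-46 + k)*(-96 - 95) = (-46 + k)*(-191) = 8786 - 191*k)
36861 - 1/(Z(152, 87) + 43526) = 36861 - 1/((8786 - 191*152) + 43526) = 36861 - 1/((8786 - 29032) + 43526) = 36861 - 1/(-20246 + 43526) = 36861 - 1/23280 = 858124079/23280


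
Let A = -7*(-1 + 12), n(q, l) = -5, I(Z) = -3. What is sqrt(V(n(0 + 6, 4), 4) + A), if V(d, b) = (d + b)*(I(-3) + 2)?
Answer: 2*I*sqrt(19) ≈ 8.7178*I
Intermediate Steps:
A = -77 (A = -7*11 = -77)
V(d, b) = -b - d (V(d, b) = (d + b)*(-3 + 2) = (b + d)*(-1) = -b - d)
sqrt(V(n(0 + 6, 4), 4) + A) = sqrt((-1*4 - 1*(-5)) - 77) = sqrt((-4 + 5) - 77) = sqrt(1 - 77) = sqrt(-76) = 2*I*sqrt(19)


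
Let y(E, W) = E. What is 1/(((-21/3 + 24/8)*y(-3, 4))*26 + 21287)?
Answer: 1/21599 ≈ 4.6298e-5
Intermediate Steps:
1/(((-21/3 + 24/8)*y(-3, 4))*26 + 21287) = 1/(((-21/3 + 24/8)*(-3))*26 + 21287) = 1/(((-21*⅓ + 24*(⅛))*(-3))*26 + 21287) = 1/(((-7 + 3)*(-3))*26 + 21287) = 1/(-4*(-3)*26 + 21287) = 1/(12*26 + 21287) = 1/(312 + 21287) = 1/21599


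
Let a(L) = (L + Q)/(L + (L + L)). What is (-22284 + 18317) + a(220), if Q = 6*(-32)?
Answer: -654548/165 ≈ -3967.0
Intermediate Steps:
Q = -192
a(L) = (-192 + L)/(3*L) (a(L) = (L - 192)/(L + (L + L)) = (-192 + L)/(L + 2*L) = (-192 + L)/((3*L)) = (-192 + L)*(1/(3*L)) = (-192 + L)/(3*L))
(-22284 + 18317) + a(220) = (-22284 + 18317) + (⅓)*(-192 + 220)/220 = -3967 + (⅓)*(1/220)*28 = -3967 + 7/165 = -654548/165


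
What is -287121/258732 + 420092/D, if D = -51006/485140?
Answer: -2929471357822327/733160244 ≈ -3.9957e+6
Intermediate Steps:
D = -25503/242570 (D = -51006*1/485140 = -25503/242570 ≈ -0.10514)
-287121/258732 + 420092/D = -287121/258732 + 420092/(-25503/242570) = -287121*1/258732 + 420092*(-242570/25503) = -95707/86244 - 101901716440/25503 = -2929471357822327/733160244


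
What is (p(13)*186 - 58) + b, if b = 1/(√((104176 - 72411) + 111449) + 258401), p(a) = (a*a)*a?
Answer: 27281535128969209/66770933587 - √143214/66770933587 ≈ 4.0858e+5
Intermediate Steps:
p(a) = a³ (p(a) = a²*a = a³)
b = 1/(258401 + √143214) (b = 1/(√(31765 + 111449) + 258401) = 1/(√143214 + 258401) = 1/(258401 + √143214) ≈ 3.8643e-6)
(p(13)*186 - 58) + b = (13³*186 - 58) + (258401/66770933587 - √143214/66770933587) = (2197*186 - 58) + (258401/66770933587 - √143214/66770933587) = (408642 - 58) + (258401/66770933587 - √143214/66770933587) = 408584 + (258401/66770933587 - √143214/66770933587) = 27281535128969209/66770933587 - √143214/66770933587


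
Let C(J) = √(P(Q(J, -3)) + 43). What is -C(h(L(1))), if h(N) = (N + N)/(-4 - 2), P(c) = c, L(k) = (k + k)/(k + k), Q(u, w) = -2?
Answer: -√41 ≈ -6.4031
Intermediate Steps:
L(k) = 1 (L(k) = (2*k)/((2*k)) = (2*k)*(1/(2*k)) = 1)
h(N) = -N/3 (h(N) = (2*N)/(-6) = (2*N)*(-⅙) = -N/3)
C(J) = √41 (C(J) = √(-2 + 43) = √41)
-C(h(L(1))) = -√41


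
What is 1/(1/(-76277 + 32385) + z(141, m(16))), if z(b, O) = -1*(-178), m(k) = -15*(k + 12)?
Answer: 43892/7812775 ≈ 0.0056180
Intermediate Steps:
m(k) = -180 - 15*k (m(k) = -15*(12 + k) = -180 - 15*k)
z(b, O) = 178
1/(1/(-76277 + 32385) + z(141, m(16))) = 1/(1/(-76277 + 32385) + 178) = 1/(1/(-43892) + 178) = 1/(-1/43892 + 178) = 1/(7812775/43892) = 43892/7812775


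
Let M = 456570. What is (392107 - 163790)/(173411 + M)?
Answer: 228317/629981 ≈ 0.36242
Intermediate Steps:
(392107 - 163790)/(173411 + M) = (392107 - 163790)/(173411 + 456570) = 228317/629981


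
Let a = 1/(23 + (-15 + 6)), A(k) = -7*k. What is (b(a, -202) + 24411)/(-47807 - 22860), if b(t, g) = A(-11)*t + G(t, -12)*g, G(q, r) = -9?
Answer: -52469/141334 ≈ -0.37124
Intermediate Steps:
a = 1/14 (a = 1/(23 - 9) = 1/14 ≈ 0.071429)
b(t, g) = -9*g + 77*t (b(t, g) = (-7*(-11))*t - 9*g = 77*t - 9*g = -9*g + 77*t)
(b(a, -202) + 24411)/(-47807 - 22860) = ((-9*(-202) + 77*(1/14)) + 24411)/(-47807 - 22860) = ((1818 + 11/2) + 24411)/(-70667) = (3647/2 + 24411)*(-1/70667) = (52469/2)*(-1/70667) = -52469/141334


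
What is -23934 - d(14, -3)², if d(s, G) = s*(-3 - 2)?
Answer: -28834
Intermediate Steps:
d(s, G) = -5*s (d(s, G) = s*(-5) = -5*s)
-23934 - d(14, -3)² = -23934 - (-5*14)² = -23934 - 1*(-70)² = -23934 - 1*4900 = -23934 - 4900 = -28834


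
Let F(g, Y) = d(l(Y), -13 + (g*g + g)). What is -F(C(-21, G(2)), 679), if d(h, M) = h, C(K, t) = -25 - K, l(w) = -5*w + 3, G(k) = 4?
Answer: 3392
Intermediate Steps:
l(w) = 3 - 5*w
F(g, Y) = 3 - 5*Y
-F(C(-21, G(2)), 679) = -(3 - 5*679) = -(3 - 3395) = -1*(-3392) = 3392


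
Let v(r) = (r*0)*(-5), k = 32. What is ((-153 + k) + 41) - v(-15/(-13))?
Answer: -80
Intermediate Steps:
v(r) = 0 (v(r) = 0*(-5) = 0)
((-153 + k) + 41) - v(-15/(-13)) = ((-153 + 32) + 41) - 1*0 = (-121 + 41) + 0 = -80 + 0 = -80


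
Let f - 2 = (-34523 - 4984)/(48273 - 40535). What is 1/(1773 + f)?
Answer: 7738/13695443 ≈ 0.00056501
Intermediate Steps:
f = -24031/7738 (f = 2 + (-34523 - 4984)/(48273 - 40535) = 2 - 39507/7738 = -24031/7738 ≈ -3.1056)
1/(1773 + f) = 1/(1773 - 24031/7738) = 1/(13695443/7738) = 7738/13695443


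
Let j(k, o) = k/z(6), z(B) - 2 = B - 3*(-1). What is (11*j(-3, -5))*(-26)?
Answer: 78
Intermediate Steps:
z(B) = 5 + B (z(B) = 2 + (B - 3*(-1)) = 2 + (B + 3) = 2 + (3 + B) = 5 + B)
j(k, o) = k/11 (j(k, o) = k/(5 + 6) = k/11)
(11*j(-3, -5))*(-26) = (11*((1/11)*(-3)))*(-26) = (11*(-3/11))*(-26) = -3*(-26) = 78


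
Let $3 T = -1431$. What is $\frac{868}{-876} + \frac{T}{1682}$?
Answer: $- \frac{469457}{368358} \approx -1.2745$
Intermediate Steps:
$T = -477$ ($T = \frac{1}{3} \left(-1431\right) = -477$)
$\frac{868}{-876} + \frac{T}{1682} = \frac{868}{-876} - \frac{477}{1682} = 868 \left(- \frac{1}{876}\right) - \frac{477}{1682} = - \frac{217}{219} - \frac{477}{1682} = - \frac{469457}{368358}$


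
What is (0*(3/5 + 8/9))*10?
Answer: 0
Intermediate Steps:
(0*(3/5 + 8/9))*10 = (0*(67/45))*10 = 0*10 = 0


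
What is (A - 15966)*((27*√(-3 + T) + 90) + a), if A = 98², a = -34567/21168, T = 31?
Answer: -5950229093/10584 - 343548*√7 ≈ -1.4711e+6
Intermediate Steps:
a = -34567/21168 (a = -34567*1/21168 = -34567/21168 ≈ -1.6330)
A = 9604
(A - 15966)*((27*√(-3 + T) + 90) + a) = (9604 - 15966)*((27*√(-3 + 31) + 90) - 34567/21168) = -6362*((27*√28 + 90) - 34567/21168) = -6362*((27*(2*√7) + 90) - 34567/21168) = -6362*((54*√7 + 90) - 34567/21168) = -6362*((90 + 54*√7) - 34567/21168) = -6362*(1870553/21168 + 54*√7) = -5950229093/10584 - 343548*√7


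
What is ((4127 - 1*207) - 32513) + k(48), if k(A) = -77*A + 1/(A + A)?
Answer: -3099743/96 ≈ -32289.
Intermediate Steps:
k(A) = 1/(2*A) - 77*A (k(A) = -77*A + 1/(2*A) = 1/(2*A) - 77*A)
((4127 - 1*207) - 32513) + k(48) = ((4127 - 1*207) - 32513) + ((1/2)/48 - 77*48) = ((4127 - 207) - 32513) + ((1/2)*(1/48) - 3696) = (3920 - 32513) + (1/96 - 3696) = -28593 - 354815/96 = -3099743/96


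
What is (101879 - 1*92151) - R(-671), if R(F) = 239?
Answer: 9489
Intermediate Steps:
(101879 - 1*92151) - R(-671) = (101879 - 1*92151) - 1*239 = (101879 - 92151) - 239 = 9728 - 239 = 9489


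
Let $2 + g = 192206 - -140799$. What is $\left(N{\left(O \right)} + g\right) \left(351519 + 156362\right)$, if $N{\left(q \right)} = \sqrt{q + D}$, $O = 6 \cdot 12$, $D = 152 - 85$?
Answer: $169125896643 + 507881 \sqrt{139} \approx 1.6913 \cdot 10^{11}$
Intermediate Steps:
$D = 67$
$O = 72$
$N{\left(q \right)} = \sqrt{67 + q}$ ($N{\left(q \right)} = \sqrt{q + 67} = \sqrt{67 + q}$)
$g = 333003$ ($g = -2 + \left(192206 - -140799\right) = -2 + \left(192206 + 140799\right) = -2 + 333005 = 333003$)
$\left(N{\left(O \right)} + g\right) \left(351519 + 156362\right) = \left(\sqrt{67 + 72} + 333003\right) \left(351519 + 156362\right) = \left(\sqrt{139} + 333003\right) 507881 = \left(333003 + \sqrt{139}\right) 507881 = 169125896643 + 507881 \sqrt{139}$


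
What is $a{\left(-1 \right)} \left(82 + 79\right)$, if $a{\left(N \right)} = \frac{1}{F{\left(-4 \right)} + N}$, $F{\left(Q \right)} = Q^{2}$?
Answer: $\frac{161}{15} \approx 10.733$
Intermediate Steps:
$a{\left(N \right)} = \frac{1}{16 + N}$ ($a{\left(N \right)} = \frac{1}{\left(-4\right)^{2} + N} = \frac{1}{16 + N}$)
$a{\left(-1 \right)} \left(82 + 79\right) = \frac{82 + 79}{16 - 1} = \frac{1}{15} \cdot 161 = \frac{161}{15}$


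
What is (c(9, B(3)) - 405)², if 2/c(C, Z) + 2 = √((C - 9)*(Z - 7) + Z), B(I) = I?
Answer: 167293 + 1636*√3 ≈ 1.7013e+5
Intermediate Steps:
c(C, Z) = 2/(-2 + √(Z + (-9 + C)*(-7 + Z))) (c(C, Z) = 2/(-2 + √((C - 9)*(Z - 7) + Z)) = 2/(-2 + √((-9 + C)*(-7 + Z) + Z)) = 2/(-2 + √(Z + (-9 + C)*(-7 + Z))))
(c(9, B(3)) - 405)² = (2/(-2 + √(63 - 8*3 - 7*9 + 9*3)) - 405)² = (2/(-2 + √(63 - 24 - 63 + 27)) - 405)² = (2/(-2 + √3) - 405)² = (-405 + 2/(-2 + √3))²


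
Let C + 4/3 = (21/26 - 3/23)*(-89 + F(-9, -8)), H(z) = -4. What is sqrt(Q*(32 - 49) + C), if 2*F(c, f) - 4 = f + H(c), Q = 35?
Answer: I*sqrt(2121973698)/1794 ≈ 25.677*I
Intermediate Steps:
F(c, f) = f/2 (F(c, f) = 2 + (f - 4)/2 = 2 + (-4 + f)/2 = 2 + (-2 + f/2) = f/2)
C = -115387/1794 (C = -4/3 + (21/26 - 3/23)*(-89 + (1/2)*(-8)) = -4/3 + (21*(1/26) - 3*1/23)*(-89 - 4) = -4/3 + (21/26 - 3/23)*(-93) = -4/3 + (405/598)*(-93) = -4/3 - 37665/598 = -115387/1794 ≈ -64.318)
sqrt(Q*(32 - 49) + C) = sqrt(35*(32 - 49) - 115387/1794) = sqrt(35*(-17) - 115387/1794) = sqrt(-595 - 115387/1794) = sqrt(-1182817/1794) = I*sqrt(2121973698)/1794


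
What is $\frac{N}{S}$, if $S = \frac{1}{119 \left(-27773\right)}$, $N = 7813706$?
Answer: $-25824196751822$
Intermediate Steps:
$S = - \frac{1}{3304987}$ ($S = \frac{1}{-3304987} = - \frac{1}{3304987} \approx -3.0257 \cdot 10^{-7}$)
$\frac{N}{S} = \frac{7813706}{- \frac{1}{3304987}} = 7813706 \left(-3304987\right) = -25824196751822$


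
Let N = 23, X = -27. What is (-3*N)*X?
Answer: 1863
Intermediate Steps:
(-3*N)*X = -3*23*(-27) = -69*(-27) = 1863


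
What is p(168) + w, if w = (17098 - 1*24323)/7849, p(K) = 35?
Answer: 267490/7849 ≈ 34.079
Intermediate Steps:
w = -7225/7849 (w = (17098 - 24323)*(1/7849) = -7225*1/7849 = -7225/7849 ≈ -0.92050)
p(168) + w = 35 - 7225/7849 = 267490/7849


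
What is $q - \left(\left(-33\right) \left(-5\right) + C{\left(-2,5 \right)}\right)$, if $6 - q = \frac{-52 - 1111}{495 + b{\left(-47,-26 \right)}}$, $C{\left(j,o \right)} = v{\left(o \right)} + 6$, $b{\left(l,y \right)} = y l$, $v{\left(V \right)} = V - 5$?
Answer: $- \frac{282142}{1717} \approx -164.32$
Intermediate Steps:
$v{\left(V \right)} = -5 + V$ ($v{\left(V \right)} = V - 5 = -5 + V$)
$b{\left(l,y \right)} = l y$
$C{\left(j,o \right)} = 1 + o$ ($C{\left(j,o \right)} = \left(-5 + o\right) + 6 = 1 + o$)
$q = \frac{11465}{1717}$ ($q = 6 - \frac{-52 - 1111}{495 - -1222} = 6 - - \frac{1163}{495 + 1222} = 6 - - \frac{1163}{1717} = 6 + \frac{1163}{1717} = \frac{11465}{1717} \approx 6.6773$)
$q - \left(\left(-33\right) \left(-5\right) + C{\left(-2,5 \right)}\right) = \frac{11465}{1717} - \left(\left(-33\right) \left(-5\right) + \left(1 + 5\right)\right) = \frac{11465}{1717} - \left(165 + 6\right) = \frac{11465}{1717} - 171 = - \frac{282142}{1717}$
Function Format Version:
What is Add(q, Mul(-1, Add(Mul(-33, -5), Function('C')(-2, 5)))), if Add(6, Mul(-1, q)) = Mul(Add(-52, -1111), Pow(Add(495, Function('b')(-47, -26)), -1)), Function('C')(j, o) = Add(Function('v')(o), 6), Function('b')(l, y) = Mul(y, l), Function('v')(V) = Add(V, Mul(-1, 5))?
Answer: Rational(-282142, 1717) ≈ -164.32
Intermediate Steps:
Function('v')(V) = Add(-5, V) (Function('v')(V) = Add(V, -5) = Add(-5, V))
Function('b')(l, y) = Mul(l, y)
Function('C')(j, o) = Add(1, o) (Function('C')(j, o) = Add(Add(-5, o), 6) = Add(1, o))
q = Rational(11465, 1717) (q = Add(6, Mul(-1, Mul(Add(-52, -1111), Pow(Add(495, Mul(-47, -26)), -1)))) = Add(6, Mul(-1, Mul(-1163, Pow(Add(495, 1222), -1)))) = Add(6, Mul(-1, Mul(-1163, Pow(1717, -1)))) = Add(6, Mul(-1, Mul(-1163, Rational(1, 1717)))) = Add(6, Mul(-1, Rational(-1163, 1717))) = Add(6, Rational(1163, 1717)) = Rational(11465, 1717) ≈ 6.6773)
Add(q, Mul(-1, Add(Mul(-33, -5), Function('C')(-2, 5)))) = Add(Rational(11465, 1717), Mul(-1, Add(Mul(-33, -5), Add(1, 5)))) = Add(Rational(11465, 1717), Mul(-1, Add(165, 6))) = Add(Rational(11465, 1717), Mul(-1, 171)) = Add(Rational(11465, 1717), -171) = Rational(-282142, 1717)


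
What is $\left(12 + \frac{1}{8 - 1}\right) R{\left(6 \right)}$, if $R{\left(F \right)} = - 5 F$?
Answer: $- \frac{2550}{7} \approx -364.29$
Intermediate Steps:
$\left(12 + \frac{1}{8 - 1}\right) R{\left(6 \right)} = \left(12 + \frac{1}{8 - 1}\right) \left(\left(-5\right) 6\right) = \left(12 + \frac{1}{7}\right) \left(-30\right) = \frac{85}{7} \left(-30\right) = - \frac{2550}{7}$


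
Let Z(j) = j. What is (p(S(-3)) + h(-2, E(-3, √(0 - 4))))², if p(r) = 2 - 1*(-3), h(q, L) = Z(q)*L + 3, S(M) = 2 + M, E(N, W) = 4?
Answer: 0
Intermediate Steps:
h(q, L) = 3 + L*q (h(q, L) = q*L + 3 = L*q + 3 = 3 + L*q)
p(r) = 5 (p(r) = 2 + 3 = 5)
(p(S(-3)) + h(-2, E(-3, √(0 - 4))))² = (5 + (3 + 4*(-2)))² = (5 + (3 - 8))² = (5 - 5)² = 0² = 0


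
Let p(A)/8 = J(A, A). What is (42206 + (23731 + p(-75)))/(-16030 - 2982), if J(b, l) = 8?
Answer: -66001/19012 ≈ -3.4715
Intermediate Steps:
p(A) = 64 (p(A) = 8*8 = 64)
(42206 + (23731 + p(-75)))/(-16030 - 2982) = (42206 + (23731 + 64))/(-16030 - 2982) = (42206 + 23795)/(-19012) = 66001*(-1/19012) = -66001/19012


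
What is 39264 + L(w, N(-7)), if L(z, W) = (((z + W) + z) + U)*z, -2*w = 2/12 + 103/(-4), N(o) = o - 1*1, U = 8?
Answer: 11402281/288 ≈ 39591.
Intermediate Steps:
N(o) = -1 + o (N(o) = o - 1 = -1 + o)
w = 307/24 (w = -(2/12 + 103/(-4))/2 = -(2*(1/12) + 103*(-¼))/2 = -(⅙ - 103/4)/2 = -½*(-307/12) = 307/24 ≈ 12.792)
L(z, W) = z*(8 + W + 2*z) (L(z, W) = (((z + W) + z) + 8)*z = (((W + z) + z) + 8)*z = ((W + 2*z) + 8)*z = (8 + W + 2*z)*z = z*(8 + W + 2*z))
39264 + L(w, N(-7)) = 39264 + 307*(8 + (-1 - 7) + 2*(307/24))/24 = 39264 + 307*(8 - 8 + 307/12)/24 = 39264 + (307/24)*(307/12) = 39264 + 94249/288 = 11402281/288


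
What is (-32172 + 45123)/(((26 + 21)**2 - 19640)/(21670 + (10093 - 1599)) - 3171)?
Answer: -390653964/95667475 ≈ -4.0835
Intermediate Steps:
(-32172 + 45123)/(((26 + 21)**2 - 19640)/(21670 + (10093 - 1599)) - 3171) = 12951/((47**2 - 19640)/(21670 + 8494) - 3171) = 12951/((2209 - 19640)/30164 - 3171) = 12951/(-17431*1/30164 - 3171) = 12951/(-17431/30164 - 3171) = 12951/(-95667475/30164) = 12951*(-30164/95667475) = -390653964/95667475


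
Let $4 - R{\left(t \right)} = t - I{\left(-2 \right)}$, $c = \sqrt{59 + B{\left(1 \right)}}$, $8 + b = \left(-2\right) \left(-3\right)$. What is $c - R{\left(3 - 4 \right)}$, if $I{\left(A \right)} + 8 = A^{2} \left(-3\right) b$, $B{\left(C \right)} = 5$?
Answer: $-13$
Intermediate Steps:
$b = -2$ ($b = -8 - -6 = -8 + 6 = -2$)
$I{\left(A \right)} = -8 + 6 A^{2}$ ($I{\left(A \right)} = -8 + A^{2} \left(-3\right) \left(-2\right) = -8 + - 3 A^{2} \left(-2\right) = -8 + 6 A^{2}$)
$c = 8$ ($c = \sqrt{59 + 5} = \sqrt{64} = 8$)
$R{\left(t \right)} = 20 - t$ ($R{\left(t \right)} = 4 - \left(t - \left(-8 + 6 \left(-2\right)^{2}\right)\right) = 4 - \left(t - \left(-8 + 6 \cdot 4\right)\right) = 4 - \left(t - \left(-8 + 24\right)\right) = 4 - \left(t - 16\right) = 4 - \left(-16 + t\right) = 20 - t$)
$c - R{\left(3 - 4 \right)} = 8 - \left(20 - \left(3 - 4\right)\right) = 8 - \left(20 - -1\right) = 8 - \left(20 + 1\right) = 8 - 21 = -13$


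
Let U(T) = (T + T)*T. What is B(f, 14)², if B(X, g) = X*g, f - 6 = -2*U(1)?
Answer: 784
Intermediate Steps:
U(T) = 2*T² (U(T) = (2*T)*T = 2*T²)
f = 2 (f = 6 - 4*1² = 6 - 4 = 2)
B(f, 14)² = (2*14)² = 28² = 784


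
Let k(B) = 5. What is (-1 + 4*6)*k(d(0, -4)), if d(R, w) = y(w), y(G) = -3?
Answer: 115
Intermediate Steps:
d(R, w) = -3
(-1 + 4*6)*k(d(0, -4)) = (-1 + 4*6)*5 = (-1 + 24)*5 = 23*5 = 115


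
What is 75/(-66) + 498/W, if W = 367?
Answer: 1781/8074 ≈ 0.22058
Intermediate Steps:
75/(-66) + 498/W = 75/(-66) + 498/367 = 75*(-1/66) + 498*(1/367) = -25/22 + 498/367 = 1781/8074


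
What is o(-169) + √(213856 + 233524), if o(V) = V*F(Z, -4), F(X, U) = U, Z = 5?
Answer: 676 + 2*√111845 ≈ 1344.9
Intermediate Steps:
o(V) = -4*V (o(V) = V*(-4) = -4*V)
o(-169) + √(213856 + 233524) = -4*(-169) + √(213856 + 233524) = 676 + √447380 = 676 + 2*√111845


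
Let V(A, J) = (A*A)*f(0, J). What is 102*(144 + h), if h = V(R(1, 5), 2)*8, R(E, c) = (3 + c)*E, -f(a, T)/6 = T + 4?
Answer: -1865376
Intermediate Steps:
f(a, T) = -24 - 6*T (f(a, T) = -6*(T + 4) = -6*(4 + T) = -24 - 6*T)
R(E, c) = E*(3 + c)
V(A, J) = A²*(-24 - 6*J) (V(A, J) = (A*A)*(-24 - 6*J) = A²*(-24 - 6*J))
h = -18432 (h = (6*(1*(3 + 5))²*(-4 - 1*2))*8 = (6*(1*8)²*(-4 - 2))*8 = (6*8²*(-6))*8 = (6*64*(-6))*8 = -2304*8 = -18432)
102*(144 + h) = 102*(144 - 18432) = 102*(-18288) = -1865376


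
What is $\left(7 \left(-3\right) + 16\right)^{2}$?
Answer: $25$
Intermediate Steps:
$\left(7 \left(-3\right) + 16\right)^{2} = \left(-21 + 16\right)^{2} = \left(-5\right)^{2} = 25$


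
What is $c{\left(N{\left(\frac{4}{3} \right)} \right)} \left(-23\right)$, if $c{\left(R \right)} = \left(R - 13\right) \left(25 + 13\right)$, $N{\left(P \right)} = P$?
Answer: $\frac{30590}{3} \approx 10197.0$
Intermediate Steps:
$c{\left(R \right)} = -494 + 38 R$ ($c{\left(R \right)} = \left(-13 + R\right) 38 = -494 + 38 R$)
$c{\left(N{\left(\frac{4}{3} \right)} \right)} \left(-23\right) = \left(-494 + 38 \cdot \frac{4}{3}\right) \left(-23\right) = \left(-494 + \frac{152}{3}\right) \left(-23\right) = \left(- \frac{1330}{3}\right) \left(-23\right) = \frac{30590}{3}$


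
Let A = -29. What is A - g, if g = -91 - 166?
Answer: 228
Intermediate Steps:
g = -257
A - g = -29 - 1*(-257) = -29 + 257 = 228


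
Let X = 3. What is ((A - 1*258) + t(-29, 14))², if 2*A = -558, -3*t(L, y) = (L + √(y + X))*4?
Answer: 745099/3 + 11960*√17/9 ≈ 2.5385e+5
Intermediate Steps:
t(L, y) = -4*L/3 - 4*√(3 + y)/3 (t(L, y) = -(L + √(y + 3))*4/3 = -(L + √(3 + y))*4/3 = -(4*L + 4*√(3 + y))/3 = -4*L/3 - 4*√(3 + y)/3)
A = -279 (A = (½)*(-558) = -279)
((A - 1*258) + t(-29, 14))² = ((-279 - 1*258) + (-4/3*(-29) - 4*√(3 + 14)/3))² = ((-279 - 258) + (116/3 - 4*√17/3))² = (-537 + (116/3 - 4*√17/3))² = (-1495/3 - 4*√17/3)²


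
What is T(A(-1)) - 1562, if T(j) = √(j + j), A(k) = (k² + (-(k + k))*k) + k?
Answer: -1562 + 2*I ≈ -1562.0 + 2.0*I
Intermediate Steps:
A(k) = k - k² (A(k) = (k² + (-2*k)*k) + k = (k² - 2*k²) + k = -k² + k = k - k²)
T(j) = √2*√j (T(j) = √(2*j) = √2*√j)
T(A(-1)) - 1562 = √2*√(-(1 - 1*(-1))) - 1562 = √2*√(-(1 + 1)) - 1562 = √2*√(-1*2) - 1562 = √2*√(-2) - 1562 = √2*(I*√2) - 1562 = 2*I - 1562 = -1562 + 2*I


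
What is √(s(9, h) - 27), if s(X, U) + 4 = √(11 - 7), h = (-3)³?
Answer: I*√29 ≈ 5.3852*I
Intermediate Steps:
h = -27
s(X, U) = -2 (s(X, U) = -4 + √(11 - 7) = -4 + √4 = -4 + 2 = -2)
√(s(9, h) - 27) = √(-2 - 27) = √(-29) = I*√29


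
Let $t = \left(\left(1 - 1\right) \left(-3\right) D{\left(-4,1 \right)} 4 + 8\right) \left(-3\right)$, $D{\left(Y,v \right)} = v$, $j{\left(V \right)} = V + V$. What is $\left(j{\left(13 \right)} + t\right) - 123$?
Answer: $-121$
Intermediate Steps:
$j{\left(V \right)} = 2 V$
$t = -24$ ($t = \left(\left(1 - 1\right) \left(-3\right) 1 \cdot 4 + 8\right) \left(-3\right) = \left(0 \left(-3\right) 1 \cdot 4 + 8\right) \left(-3\right) = \left(0 \cdot 1 \cdot 4 + 8\right) \left(-3\right) = \left(0 \cdot 4 + 8\right) \left(-3\right) = \left(0 + 8\right) \left(-3\right) = 8 \left(-3\right) = -24$)
$\left(j{\left(13 \right)} + t\right) - 123 = \left(2 \cdot 13 - 24\right) - 123 = \left(26 - 24\right) - 123 = 2 - 123 = -121$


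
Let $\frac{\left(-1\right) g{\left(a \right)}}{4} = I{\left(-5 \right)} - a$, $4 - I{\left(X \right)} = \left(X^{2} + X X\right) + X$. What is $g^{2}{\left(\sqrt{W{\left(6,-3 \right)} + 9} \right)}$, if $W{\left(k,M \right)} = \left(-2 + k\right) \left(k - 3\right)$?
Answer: $27232 + 1312 \sqrt{21} \approx 33244.0$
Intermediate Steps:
$I{\left(X \right)} = 4 - X - 2 X^{2}$ ($I{\left(X \right)} = 4 - \left(\left(X^{2} + X X\right) + X\right) = 4 - \left(\left(X^{2} + X^{2}\right) + X\right) = 4 - \left(2 X^{2} + X\right) = 4 - \left(X + 2 X^{2}\right) = 4 - X - 2 X^{2}$)
$W{\left(k,M \right)} = \left(-3 + k\right) \left(-2 + k\right)$ ($W{\left(k,M \right)} = \left(-2 + k\right) \left(-3 + k\right) = \left(-3 + k\right) \left(-2 + k\right)$)
$g{\left(a \right)} = 164 + 4 a$ ($g{\left(a \right)} = - 4 \left(\left(4 - -5 - 2 \left(-5\right)^{2}\right) - a\right) = - 4 \left(\left(4 + 5 - 50\right) - a\right) = - 4 \left(-41 - a\right) = 164 + 4 a$)
$g^{2}{\left(\sqrt{W{\left(6,-3 \right)} + 9} \right)} = \left(164 + 4 \sqrt{\left(6 + 6^{2} - 30\right) + 9}\right)^{2} = \left(164 + 4 \sqrt{\left(6 + 36 - 30\right) + 9}\right)^{2} = \left(164 + 4 \sqrt{12 + 9}\right)^{2} = \left(164 + 4 \sqrt{21}\right)^{2}$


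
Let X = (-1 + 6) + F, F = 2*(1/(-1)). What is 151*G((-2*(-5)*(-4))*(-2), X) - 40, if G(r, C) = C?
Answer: 413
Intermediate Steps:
F = -2 (F = 2*(1*(-1)) = 2*(-1) = -2)
X = 3 (X = (-1 + 6) - 2 = 5 - 2 = 3)
151*G((-2*(-5)*(-4))*(-2), X) - 40 = 151*3 - 40 = 453 - 40 = 413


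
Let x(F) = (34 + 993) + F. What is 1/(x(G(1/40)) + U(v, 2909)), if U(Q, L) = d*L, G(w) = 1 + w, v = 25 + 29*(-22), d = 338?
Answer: 40/39370801 ≈ 1.0160e-6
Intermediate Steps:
v = -613 (v = 25 - 638 = -613)
U(Q, L) = 338*L
x(F) = 1027 + F
1/(x(G(1/40)) + U(v, 2909)) = 1/((1027 + (1 + 1/40)) + 338*2909) = 1/((1027 + (1 + 1/40)) + 983242) = 1/((1027 + 41/40) + 983242) = 1/(41121/40 + 983242) = 1/(39370801/40) = 40/39370801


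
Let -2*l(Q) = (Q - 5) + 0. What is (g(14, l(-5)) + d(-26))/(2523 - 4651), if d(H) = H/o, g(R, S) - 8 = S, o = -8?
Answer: -65/8512 ≈ -0.0076363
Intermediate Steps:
l(Q) = 5/2 - Q/2 (l(Q) = -((Q - 5) + 0)/2 = -((-5 + Q) + 0)/2 = -(-5 + Q)/2 = 5/2 - Q/2)
g(R, S) = 8 + S
d(H) = -H/8 (d(H) = H/(-8) = H*(-⅛) = -H/8)
(g(14, l(-5)) + d(-26))/(2523 - 4651) = ((8 + (5/2 - ½*(-5))) - ⅛*(-26))/(2523 - 4651) = ((8 + (5/2 + 5/2)) + 13/4)/(-2128) = ((8 + 5) + 13/4)*(-1/2128) = (13 + 13/4)*(-1/2128) = (65/4)*(-1/2128) = -65/8512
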